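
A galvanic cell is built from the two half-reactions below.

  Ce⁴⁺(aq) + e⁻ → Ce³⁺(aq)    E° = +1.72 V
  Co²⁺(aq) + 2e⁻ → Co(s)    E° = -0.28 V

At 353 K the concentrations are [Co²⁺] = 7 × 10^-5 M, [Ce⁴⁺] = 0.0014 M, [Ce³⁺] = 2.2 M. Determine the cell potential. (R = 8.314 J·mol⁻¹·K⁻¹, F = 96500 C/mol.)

The Ce⁴⁺/Ce³⁺ couple has the higher reduction potential and acts as the cathode, so E°_cell = +1.72 − (-0.28) = 2.00 V.
Balancing electrons gives n = 2; the reaction quotient is Q = [Co²⁺]·[Ce³⁺]^2/[Ce⁴⁺]^2 = 173.
E = E° − (RT/nF) ln Q = 2.00 − (8.314×353)/(2×96500) × (5.152) = 2.000 − 0.078 = 1.922 V.

1.92 V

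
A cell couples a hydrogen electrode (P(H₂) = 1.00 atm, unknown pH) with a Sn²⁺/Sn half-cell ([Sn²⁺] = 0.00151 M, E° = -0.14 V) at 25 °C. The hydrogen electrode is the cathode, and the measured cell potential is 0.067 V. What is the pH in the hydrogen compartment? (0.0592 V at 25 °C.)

E°_cell = 0.14 V and n = 2.
log Q = n(E° − E)/0.0592 = 2×(0.14 − 0.067)/0.0592 = 2.466.
With Q = [Sn²⁺]·P(H₂) / [H⁺]^2, solving for [H⁺] gives log[H⁺] = -2.644, so pH = 2.64.

pH = 2.64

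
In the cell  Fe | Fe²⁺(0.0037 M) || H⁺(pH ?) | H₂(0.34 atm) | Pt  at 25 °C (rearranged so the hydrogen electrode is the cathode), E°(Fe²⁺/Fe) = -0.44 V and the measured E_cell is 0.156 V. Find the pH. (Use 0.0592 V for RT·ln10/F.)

pH = 6.25

E°_cell = 0.44 V and n = 2.
log Q = n(E° − E)/0.0592 = 2×(0.44 − 0.156)/0.0592 = 9.595.
With Q = [Fe²⁺]·P(H₂) / [H⁺]^2, solving for [H⁺] gives log[H⁺] = -6.247, so pH = 6.25.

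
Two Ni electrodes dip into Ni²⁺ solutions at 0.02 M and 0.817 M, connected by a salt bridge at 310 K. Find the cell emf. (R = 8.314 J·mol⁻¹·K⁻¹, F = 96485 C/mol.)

Both half-cells are Ni²⁺/Ni, so E°_cell = 0. The concentrated side is the cathode; the cell reaction moves Ni²⁺ from high to low concentration with n = 2.
Q = [Ni²⁺]_dilute/[Ni²⁺]_conc = 0.02/0.817 = 0.0245.
E = 0 − (RT/nF) ln Q = −((8.314×310)/(2×96485))(-3.710) = 0.0496 V.

0.050 V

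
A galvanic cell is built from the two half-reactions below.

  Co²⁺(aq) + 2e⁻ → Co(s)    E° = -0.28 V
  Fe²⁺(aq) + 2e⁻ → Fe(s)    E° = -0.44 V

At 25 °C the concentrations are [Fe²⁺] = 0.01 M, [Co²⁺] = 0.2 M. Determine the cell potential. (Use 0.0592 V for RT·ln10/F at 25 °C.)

0.199 V

The Co²⁺/Co couple has the higher reduction potential and acts as the cathode, so E°_cell = -0.28 − (-0.44) = 0.16 V.
Balancing electrons gives n = 2; the reaction quotient is Q = [Fe²⁺]/[Co²⁺] = 0.0500.
At 25 °C, E = E° − (0.0592/n) log Q = 0.16 − (0.0592/2)(-1.301) = 0.160 + 0.039 = 0.199 V.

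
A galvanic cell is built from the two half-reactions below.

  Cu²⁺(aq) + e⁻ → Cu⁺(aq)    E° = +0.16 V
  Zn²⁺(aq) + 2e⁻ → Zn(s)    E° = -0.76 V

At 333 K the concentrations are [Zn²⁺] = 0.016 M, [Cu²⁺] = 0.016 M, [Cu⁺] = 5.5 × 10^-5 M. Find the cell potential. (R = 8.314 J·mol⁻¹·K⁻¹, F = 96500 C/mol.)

The Cu²⁺/Cu⁺ couple has the higher reduction potential and acts as the cathode, so E°_cell = +0.16 − (-0.76) = 0.92 V.
Balancing electrons gives n = 2; the reaction quotient is Q = [Zn²⁺]·[Cu⁺]^2/[Cu²⁺]^2 = 1.89 × 10^-7.
E = E° − (RT/nF) ln Q = 0.92 − (8.314×333)/(2×96500) × (-15.481) = 0.920 + 0.222 = 1.142 V.

1.14 V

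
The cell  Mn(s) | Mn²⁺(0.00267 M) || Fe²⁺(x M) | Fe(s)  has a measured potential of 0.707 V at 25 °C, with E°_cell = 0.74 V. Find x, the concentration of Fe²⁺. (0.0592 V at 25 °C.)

2 × 10^-4 M

From the Nernst equation, log Q = n(E° − E)/0.0592 = 2(0.74 − 0.707)/0.0592 = 1.115, so Q = 13.0.
With Q = [Mn²⁺]/[Fe²⁺] and the known concentrations, [Fe²⁺] in the denominator gives [Fe²⁺] = 2 × 10^-4 M.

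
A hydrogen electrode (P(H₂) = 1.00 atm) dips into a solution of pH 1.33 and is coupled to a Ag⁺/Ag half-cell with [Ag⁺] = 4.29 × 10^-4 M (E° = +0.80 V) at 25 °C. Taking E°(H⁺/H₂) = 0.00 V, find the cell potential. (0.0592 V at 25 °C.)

The Ag⁺/Ag couple is the cathode, so E°_cell = 0.80 V; n = 2.
[H⁺] = 10^(−1.33) = 0.047 M, and Q = [H⁺]^2 / ([Ag⁺]^2·P(H₂)) = 1.19 × 10^4.
E = E° − (0.0592/2) log Q = 0.80 − (0.0592/2)(4.075) = 0.679 V.

0.68 V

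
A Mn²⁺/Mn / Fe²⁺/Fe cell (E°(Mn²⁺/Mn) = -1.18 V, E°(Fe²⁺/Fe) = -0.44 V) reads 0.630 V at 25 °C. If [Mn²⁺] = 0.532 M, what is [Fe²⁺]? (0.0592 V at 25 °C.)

From the Nernst equation, log Q = n(E° − E)/0.0592 = 2(0.74 − 0.630)/0.0592 = 3.716, so Q = 5200.
With Q = [Mn²⁺]/[Fe²⁺] and the known concentrations, [Fe²⁺] in the denominator gives [Fe²⁺] = 1 × 10^-4 M.

1 × 10^-4 M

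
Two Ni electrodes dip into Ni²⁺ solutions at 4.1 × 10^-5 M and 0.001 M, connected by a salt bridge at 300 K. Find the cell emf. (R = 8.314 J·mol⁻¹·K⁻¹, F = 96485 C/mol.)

0.041 V

Both half-cells are Ni²⁺/Ni, so E°_cell = 0. The concentrated side is the cathode; the cell reaction moves Ni²⁺ from high to low concentration with n = 2.
Q = [Ni²⁺]_dilute/[Ni²⁺]_conc = 4.1 × 10^-5/0.001 = 0.0410.
E = 0 − (RT/nF) ln Q = −((8.314×300)/(2×96485))(-3.194) = 0.0413 V.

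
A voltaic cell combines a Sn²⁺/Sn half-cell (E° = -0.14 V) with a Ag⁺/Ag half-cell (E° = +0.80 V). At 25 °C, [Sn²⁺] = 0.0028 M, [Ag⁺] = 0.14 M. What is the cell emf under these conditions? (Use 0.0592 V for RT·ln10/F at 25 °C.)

0.965 V

The Ag⁺/Ag couple has the higher reduction potential and acts as the cathode, so E°_cell = +0.80 − (-0.14) = 0.94 V.
Balancing electrons gives n = 2; the reaction quotient is Q = [Sn²⁺]/[Ag⁺]^2 = 0.143.
At 25 °C, E = E° − (0.0592/n) log Q = 0.94 − (0.0592/2)(-0.845) = 0.940 + 0.025 = 0.965 V.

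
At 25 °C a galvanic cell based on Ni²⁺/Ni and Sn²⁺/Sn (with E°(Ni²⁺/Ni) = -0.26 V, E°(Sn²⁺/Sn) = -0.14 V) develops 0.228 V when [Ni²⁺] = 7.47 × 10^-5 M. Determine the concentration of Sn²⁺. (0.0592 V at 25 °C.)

From the Nernst equation, log Q = n(E° − E)/0.0592 = 2(0.12 − 0.228)/0.0592 = -3.649, so Q = 2.25 × 10^-4.
With Q = [Ni²⁺]/[Sn²⁺] and the known concentrations, [Sn²⁺] in the denominator gives [Sn²⁺] = 0.33 M.

0.33 M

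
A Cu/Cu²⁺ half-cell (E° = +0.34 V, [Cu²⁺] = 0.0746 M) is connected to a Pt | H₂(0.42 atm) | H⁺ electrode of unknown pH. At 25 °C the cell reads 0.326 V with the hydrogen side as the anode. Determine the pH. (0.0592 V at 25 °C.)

pH = 0.52

E°_cell = 0.34 V and n = 2.
log Q = n(E° − E)/0.0592 = 2×(0.34 − 0.326)/0.0592 = 0.473.
With Q = [H⁺]^2 / ([Cu²⁺]·P(H₂)), solving for [H⁺] gives log[H⁺] = -0.516, so pH = 0.52.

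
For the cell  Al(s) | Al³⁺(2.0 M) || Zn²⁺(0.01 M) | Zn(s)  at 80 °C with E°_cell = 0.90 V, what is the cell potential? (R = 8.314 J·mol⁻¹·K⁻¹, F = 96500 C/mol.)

0.823 V

Balancing electrons gives n = 6; the reaction quotient is Q = [Al³⁺]^2/[Zn²⁺]^3 = 4 × 10^6.
E = E° − (RT/nF) ln Q = 0.90 − (8.314×353)/(6×96500) × (15.202) = 0.900 − 0.077 = 0.823 V.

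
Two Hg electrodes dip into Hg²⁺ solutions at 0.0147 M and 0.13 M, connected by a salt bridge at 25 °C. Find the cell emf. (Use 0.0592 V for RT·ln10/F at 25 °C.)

0.028 V

Both half-cells are Hg²⁺/Hg, so E°_cell = 0. The concentrated side is the cathode; the cell reaction moves Hg²⁺ from high to low concentration with n = 2.
Q = [Hg²⁺]_dilute/[Hg²⁺]_conc = 0.0147/0.13 = 0.113.
E = 0 − (0.0592/2) log Q = −(0.0592/2)(-0.947) = 0.0280 V.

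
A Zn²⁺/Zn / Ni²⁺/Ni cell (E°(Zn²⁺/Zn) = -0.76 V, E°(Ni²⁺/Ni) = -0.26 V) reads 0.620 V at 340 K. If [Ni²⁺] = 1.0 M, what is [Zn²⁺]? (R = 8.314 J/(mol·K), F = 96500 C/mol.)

From the Nernst equation, ln Q = nF(E° − E)/RT = 2×96500×(0.50 − 0.620)/(8.314×340) = -8.193, so Q = 2.77 × 10^-4.
With Q = [Zn²⁺]/[Ni²⁺] and the known concentrations, [Zn²⁺] in the numerator gives [Zn²⁺] = 2.8 × 10^-4 M.

2.8 × 10^-4 M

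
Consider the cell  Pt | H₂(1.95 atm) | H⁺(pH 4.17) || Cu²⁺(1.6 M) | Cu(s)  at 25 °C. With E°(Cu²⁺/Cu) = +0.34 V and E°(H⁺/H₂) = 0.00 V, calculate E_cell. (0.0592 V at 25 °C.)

The Cu²⁺/Cu couple is the cathode, so E°_cell = 0.34 V; n = 2.
[H⁺] = 10^(−4.17) = 6.8 × 10^-5 M, and Q = [H⁺]^2 / ([Cu²⁺]·P(H₂)) = 1.47 × 10^-9.
E = E° − (0.0592/2) log Q = 0.34 − (0.0592/2)(-8.834) = 0.601 V.

0.60 V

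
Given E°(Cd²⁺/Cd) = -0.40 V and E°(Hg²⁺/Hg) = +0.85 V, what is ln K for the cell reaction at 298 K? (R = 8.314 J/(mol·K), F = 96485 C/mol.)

ln K = 97.4

E°_cell = +0.85 − (-0.40) = 1.25 V, with n = 2 electrons transferred.
At equilibrium E = 0, so the Nernst equation gives ln K = nFE°/RT = (2)(96485)(1.25)/((8.314)(298)) = 97.36.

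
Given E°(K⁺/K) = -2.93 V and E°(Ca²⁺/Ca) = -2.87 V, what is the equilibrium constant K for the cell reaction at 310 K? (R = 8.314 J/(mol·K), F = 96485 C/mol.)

E°_cell = -2.87 − (-2.93) = 0.06 V, with n = 2 electrons transferred.
At equilibrium E = 0, so the Nernst equation gives ln K = nFE°/RT = (2)(96485)(0.06)/((8.314)(310)) = 4.49.
K = e^4.49 = 89.

89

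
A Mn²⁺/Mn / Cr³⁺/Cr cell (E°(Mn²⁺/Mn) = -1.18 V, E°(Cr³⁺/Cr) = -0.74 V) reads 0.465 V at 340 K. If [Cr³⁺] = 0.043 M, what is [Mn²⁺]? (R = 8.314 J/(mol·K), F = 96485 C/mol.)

0.022 M

From the Nernst equation, ln Q = nF(E° − E)/RT = 6×96485×(0.44 − 0.465)/(8.314×340) = -5.120, so Q = 0.00598.
With Q = [Mn²⁺]^3/[Cr³⁺]^2 and the known concentrations, [Mn²⁺]^3 in the numerator gives [Mn²⁺] = 0.022 M.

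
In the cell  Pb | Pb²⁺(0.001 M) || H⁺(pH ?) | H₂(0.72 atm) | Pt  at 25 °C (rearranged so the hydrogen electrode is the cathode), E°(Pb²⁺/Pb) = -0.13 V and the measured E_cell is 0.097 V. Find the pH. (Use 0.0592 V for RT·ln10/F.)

E°_cell = 0.13 V and n = 2.
log Q = n(E° − E)/0.0592 = 2×(0.13 − 0.097)/0.0592 = 1.115.
With Q = [Pb²⁺]·P(H₂) / [H⁺]^2, solving for [H⁺] gives log[H⁺] = -2.129, so pH = 2.13.

pH = 2.13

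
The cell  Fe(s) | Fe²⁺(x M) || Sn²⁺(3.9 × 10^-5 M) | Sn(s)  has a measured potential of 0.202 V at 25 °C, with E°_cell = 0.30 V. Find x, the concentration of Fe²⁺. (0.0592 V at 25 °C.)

0.08 M

From the Nernst equation, log Q = n(E° − E)/0.0592 = 2(0.30 − 0.202)/0.0592 = 3.311, so Q = 2050.
With Q = [Fe²⁺]/[Sn²⁺] and the known concentrations, [Fe²⁺] in the numerator gives [Fe²⁺] = 0.08 M.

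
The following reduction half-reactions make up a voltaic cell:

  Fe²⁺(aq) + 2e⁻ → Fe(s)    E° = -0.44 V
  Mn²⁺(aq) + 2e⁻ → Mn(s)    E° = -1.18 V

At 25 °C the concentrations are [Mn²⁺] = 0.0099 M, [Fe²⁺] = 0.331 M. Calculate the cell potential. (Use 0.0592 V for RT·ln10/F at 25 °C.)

The Fe²⁺/Fe couple has the higher reduction potential and acts as the cathode, so E°_cell = -0.44 − (-1.18) = 0.74 V.
Balancing electrons gives n = 2; the reaction quotient is Q = [Mn²⁺]/[Fe²⁺] = 0.0299.
At 25 °C, E = E° − (0.0592/n) log Q = 0.74 − (0.0592/2)(-1.524) = 0.740 + 0.045 = 0.785 V.

0.785 V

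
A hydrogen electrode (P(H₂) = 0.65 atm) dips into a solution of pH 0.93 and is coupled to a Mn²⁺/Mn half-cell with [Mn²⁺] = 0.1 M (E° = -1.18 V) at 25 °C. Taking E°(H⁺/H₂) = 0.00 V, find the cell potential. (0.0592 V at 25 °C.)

1.16 V

The hydrogen couple is the cathode, so E°_cell = 1.18 V; n = 2.
[H⁺] = 10^(−0.93) = 0.12 M, and Q = [Mn²⁺]·P(H₂) / [H⁺]^2 = 4.71.
E = E° − (0.0592/2) log Q = 1.18 − (0.0592/2)(0.673) = 1.160 V.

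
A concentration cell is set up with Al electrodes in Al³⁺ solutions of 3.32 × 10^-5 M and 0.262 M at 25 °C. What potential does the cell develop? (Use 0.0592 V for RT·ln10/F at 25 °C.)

0.077 V

Both half-cells are Al³⁺/Al, so E°_cell = 0. The concentrated side is the cathode; the cell reaction moves Al³⁺ from high to low concentration with n = 3.
Q = [Al³⁺]_dilute/[Al³⁺]_conc = 3.32 × 10^-5/0.262 = 1.27 × 10^-4.
E = 0 − (0.0592/3) log Q = −(0.0592/3)(-3.897) = 0.0769 V.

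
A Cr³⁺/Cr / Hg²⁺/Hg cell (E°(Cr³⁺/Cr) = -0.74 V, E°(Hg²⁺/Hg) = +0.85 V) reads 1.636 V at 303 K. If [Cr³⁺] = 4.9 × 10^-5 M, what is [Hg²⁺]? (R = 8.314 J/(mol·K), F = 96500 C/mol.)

From the Nernst equation, ln Q = nF(E° − E)/RT = 6×96500×(1.59 − 1.636)/(8.314×303) = -10.573, so Q = 2.56 × 10^-5.
With Q = [Cr³⁺]^2/[Hg²⁺]^3 and the known concentrations, [Hg²⁺]^3 in the denominator gives [Hg²⁺] = 0.045 M.

0.045 M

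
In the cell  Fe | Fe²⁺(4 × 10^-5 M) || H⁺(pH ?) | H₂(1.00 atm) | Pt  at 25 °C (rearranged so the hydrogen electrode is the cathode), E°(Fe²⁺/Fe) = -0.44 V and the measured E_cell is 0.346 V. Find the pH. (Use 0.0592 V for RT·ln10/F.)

pH = 3.79

E°_cell = 0.44 V and n = 2.
log Q = n(E° − E)/0.0592 = 2×(0.44 − 0.346)/0.0592 = 3.176.
With Q = [Fe²⁺]·P(H₂) / [H⁺]^2, solving for [H⁺] gives log[H⁺] = -3.787, so pH = 3.79.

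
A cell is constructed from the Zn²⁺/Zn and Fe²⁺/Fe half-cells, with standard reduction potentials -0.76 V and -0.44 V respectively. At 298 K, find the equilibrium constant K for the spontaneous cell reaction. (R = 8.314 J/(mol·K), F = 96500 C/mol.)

E°_cell = -0.44 − (-0.76) = 0.32 V, with n = 2 electrons transferred.
At equilibrium E = 0, so the Nernst equation gives ln K = nFE°/RT = (2)(96500)(0.32)/((8.314)(298)) = 24.93.
K = e^24.93 = 6.7 × 10^10.

6.7 × 10^10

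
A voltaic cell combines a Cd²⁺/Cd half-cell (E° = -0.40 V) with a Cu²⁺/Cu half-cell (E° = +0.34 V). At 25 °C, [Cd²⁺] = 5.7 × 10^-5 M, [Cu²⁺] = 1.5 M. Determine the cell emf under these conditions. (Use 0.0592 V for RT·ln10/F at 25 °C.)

0.871 V

The Cu²⁺/Cu couple has the higher reduction potential and acts as the cathode, so E°_cell = +0.34 − (-0.40) = 0.74 V.
Balancing electrons gives n = 2; the reaction quotient is Q = [Cd²⁺]/[Cu²⁺] = 3.8 × 10^-5.
At 25 °C, E = E° − (0.0592/n) log Q = 0.74 − (0.0592/2)(-4.420) = 0.740 + 0.131 = 0.871 V.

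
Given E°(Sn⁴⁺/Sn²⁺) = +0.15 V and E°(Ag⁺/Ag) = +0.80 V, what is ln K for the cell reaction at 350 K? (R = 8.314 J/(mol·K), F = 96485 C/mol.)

ln K = 43.1

E°_cell = +0.80 − (+0.15) = 0.65 V, with n = 2 electrons transferred.
At equilibrium E = 0, so the Nernst equation gives ln K = nFE°/RT = (2)(96485)(0.65)/((8.314)(350)) = 43.10.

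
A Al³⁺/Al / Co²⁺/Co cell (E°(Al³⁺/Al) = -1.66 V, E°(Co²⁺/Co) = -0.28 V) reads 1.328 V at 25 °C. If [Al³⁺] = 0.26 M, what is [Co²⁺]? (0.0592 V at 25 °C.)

0.0071 M

From the Nernst equation, log Q = n(E° − E)/0.0592 = 6(1.38 − 1.328)/0.0592 = 5.270, so Q = 1.86 × 10^5.
With Q = [Al³⁺]^2/[Co²⁺]^3 and the known concentrations, [Co²⁺]^3 in the denominator gives [Co²⁺] = 0.0071 M.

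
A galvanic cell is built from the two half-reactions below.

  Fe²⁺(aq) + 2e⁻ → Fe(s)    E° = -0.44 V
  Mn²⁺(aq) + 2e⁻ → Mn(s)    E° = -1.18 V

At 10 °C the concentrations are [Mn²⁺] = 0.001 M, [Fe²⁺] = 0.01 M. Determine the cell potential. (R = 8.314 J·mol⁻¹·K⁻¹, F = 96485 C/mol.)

The Fe²⁺/Fe couple has the higher reduction potential and acts as the cathode, so E°_cell = -0.44 − (-1.18) = 0.74 V.
Balancing electrons gives n = 2; the reaction quotient is Q = [Mn²⁺]/[Fe²⁺] = 0.100.
E = E° − (RT/nF) ln Q = 0.74 − (8.314×283)/(2×96485) × (-2.303) = 0.740 + 0.028 = 0.768 V.

0.768 V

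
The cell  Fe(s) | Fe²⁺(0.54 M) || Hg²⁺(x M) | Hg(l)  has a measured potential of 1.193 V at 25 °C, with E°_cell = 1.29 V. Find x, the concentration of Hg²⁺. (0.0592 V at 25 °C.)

2.9 × 10^-4 M

From the Nernst equation, log Q = n(E° − E)/0.0592 = 2(1.29 − 1.193)/0.0592 = 3.277, so Q = 1890.
With Q = [Fe²⁺]/[Hg²⁺] and the known concentrations, [Hg²⁺] in the denominator gives [Hg²⁺] = 2.9 × 10^-4 M.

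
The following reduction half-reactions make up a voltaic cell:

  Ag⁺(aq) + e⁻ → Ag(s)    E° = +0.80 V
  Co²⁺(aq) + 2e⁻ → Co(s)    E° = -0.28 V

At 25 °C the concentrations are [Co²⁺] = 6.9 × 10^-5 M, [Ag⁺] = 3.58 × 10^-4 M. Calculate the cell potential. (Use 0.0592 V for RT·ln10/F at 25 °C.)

0.999 V

The Ag⁺/Ag couple has the higher reduction potential and acts as the cathode, so E°_cell = +0.80 − (-0.28) = 1.08 V.
Balancing electrons gives n = 2; the reaction quotient is Q = [Co²⁺]/[Ag⁺]^2 = 538.
At 25 °C, E = E° − (0.0592/n) log Q = 1.08 − (0.0592/2)(2.731) = 1.080 − 0.081 = 0.999 V.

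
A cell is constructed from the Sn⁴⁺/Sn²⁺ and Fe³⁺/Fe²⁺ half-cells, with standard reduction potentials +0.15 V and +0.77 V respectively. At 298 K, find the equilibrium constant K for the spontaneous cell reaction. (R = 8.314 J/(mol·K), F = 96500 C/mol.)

9.4 × 10^20

E°_cell = +0.77 − (+0.15) = 0.62 V, with n = 2 electrons transferred.
At equilibrium E = 0, so the Nernst equation gives ln K = nFE°/RT = (2)(96500)(0.62)/((8.314)(298)) = 48.30.
K = e^48.30 = 9.4 × 10^20.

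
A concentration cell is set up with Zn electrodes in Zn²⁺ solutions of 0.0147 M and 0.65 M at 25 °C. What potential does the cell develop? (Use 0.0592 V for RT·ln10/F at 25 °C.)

Both half-cells are Zn²⁺/Zn, so E°_cell = 0. The concentrated side is the cathode; the cell reaction moves Zn²⁺ from high to low concentration with n = 2.
Q = [Zn²⁺]_dilute/[Zn²⁺]_conc = 0.0147/0.65 = 0.0226.
E = 0 − (0.0592/2) log Q = −(0.0592/2)(-1.646) = 0.0487 V.

0.049 V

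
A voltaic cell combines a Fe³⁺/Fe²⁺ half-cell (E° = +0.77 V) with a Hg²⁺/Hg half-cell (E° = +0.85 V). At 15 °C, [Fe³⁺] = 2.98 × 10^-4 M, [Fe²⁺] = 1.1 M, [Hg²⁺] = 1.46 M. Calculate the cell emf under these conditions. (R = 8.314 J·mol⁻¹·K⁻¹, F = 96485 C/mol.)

0.289 V

The Hg²⁺/Hg couple has the higher reduction potential and acts as the cathode, so E°_cell = +0.85 − (+0.77) = 0.08 V.
Balancing electrons gives n = 2; the reaction quotient is Q = [Fe³⁺]^2/([Fe²⁺]^2·[Hg²⁺]) = 5.03 × 10^-8.
E = E° − (RT/nF) ln Q = 0.08 − (8.314×288)/(2×96485) × (-16.806) = 0.080 + 0.209 = 0.289 V.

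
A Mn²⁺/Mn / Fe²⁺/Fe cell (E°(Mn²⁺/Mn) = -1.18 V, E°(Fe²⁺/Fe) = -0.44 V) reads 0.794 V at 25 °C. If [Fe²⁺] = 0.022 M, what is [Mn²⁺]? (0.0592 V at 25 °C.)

3.3 × 10^-4 M

From the Nernst equation, log Q = n(E° − E)/0.0592 = 2(0.74 − 0.794)/0.0592 = -1.824, so Q = 0.0150.
With Q = [Mn²⁺]/[Fe²⁺] and the known concentrations, [Mn²⁺] in the numerator gives [Mn²⁺] = 3.3 × 10^-4 M.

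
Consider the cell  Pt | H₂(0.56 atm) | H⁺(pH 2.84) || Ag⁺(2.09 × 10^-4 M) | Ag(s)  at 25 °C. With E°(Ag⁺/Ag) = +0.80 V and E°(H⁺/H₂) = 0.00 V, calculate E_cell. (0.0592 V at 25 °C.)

The Ag⁺/Ag couple is the cathode, so E°_cell = 0.80 V; n = 2.
[H⁺] = 10^(−2.84) = 0.0014 M, and Q = [H⁺]^2 / ([Ag⁺]^2·P(H₂)) = 85.4.
E = E° − (0.0592/2) log Q = 0.80 − (0.0592/2)(1.932) = 0.743 V.

0.74 V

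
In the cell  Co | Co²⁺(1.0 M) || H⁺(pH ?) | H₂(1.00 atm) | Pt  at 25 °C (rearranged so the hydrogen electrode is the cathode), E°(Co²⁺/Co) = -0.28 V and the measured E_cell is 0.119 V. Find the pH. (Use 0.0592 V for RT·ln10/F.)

pH = 2.72

E°_cell = 0.28 V and n = 2.
log Q = n(E° − E)/0.0592 = 2×(0.28 − 0.119)/0.0592 = 5.439.
With Q = [Co²⁺]·P(H₂) / [H⁺]^2, solving for [H⁺] gives log[H⁺] = -2.720, so pH = 2.72.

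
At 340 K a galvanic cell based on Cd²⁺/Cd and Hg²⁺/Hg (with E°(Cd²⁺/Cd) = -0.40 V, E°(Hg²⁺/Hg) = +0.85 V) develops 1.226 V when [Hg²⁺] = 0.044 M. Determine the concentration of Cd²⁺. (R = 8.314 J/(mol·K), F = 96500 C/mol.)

From the Nernst equation, ln Q = nF(E° − E)/RT = 2×96500×(1.25 − 1.226)/(8.314×340) = 1.639, so Q = 5.15.
With Q = [Cd²⁺]/[Hg²⁺] and the known concentrations, [Cd²⁺] in the numerator gives [Cd²⁺] = 0.23 M.

0.23 M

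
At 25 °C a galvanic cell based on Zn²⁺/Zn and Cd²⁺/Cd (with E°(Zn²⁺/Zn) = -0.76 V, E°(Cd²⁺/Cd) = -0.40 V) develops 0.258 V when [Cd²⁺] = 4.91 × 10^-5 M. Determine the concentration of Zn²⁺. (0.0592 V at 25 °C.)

From the Nernst equation, log Q = n(E° − E)/0.0592 = 2(0.36 − 0.258)/0.0592 = 3.446, so Q = 2790.
With Q = [Zn²⁺]/[Cd²⁺] and the known concentrations, [Zn²⁺] in the numerator gives [Zn²⁺] = 0.14 M.

0.14 M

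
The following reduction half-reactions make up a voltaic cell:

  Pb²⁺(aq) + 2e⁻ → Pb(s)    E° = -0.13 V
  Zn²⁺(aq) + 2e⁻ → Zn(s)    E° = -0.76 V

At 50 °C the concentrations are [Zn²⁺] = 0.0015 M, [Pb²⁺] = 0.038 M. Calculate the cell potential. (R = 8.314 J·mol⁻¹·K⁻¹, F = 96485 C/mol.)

The Pb²⁺/Pb couple has the higher reduction potential and acts as the cathode, so E°_cell = -0.13 − (-0.76) = 0.63 V.
Balancing electrons gives n = 2; the reaction quotient is Q = [Zn²⁺]/[Pb²⁺] = 0.0395.
E = E° − (RT/nF) ln Q = 0.63 − (8.314×323)/(2×96485) × (-3.232) = 0.630 + 0.045 = 0.675 V.

0.675 V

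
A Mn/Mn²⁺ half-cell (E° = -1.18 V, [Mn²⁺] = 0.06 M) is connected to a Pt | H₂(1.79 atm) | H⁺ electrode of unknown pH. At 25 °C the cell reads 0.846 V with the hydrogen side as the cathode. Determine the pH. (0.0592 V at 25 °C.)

E°_cell = 1.18 V and n = 2.
log Q = n(E° − E)/0.0592 = 2×(1.18 − 0.846)/0.0592 = 11.284.
With Q = [Mn²⁺]·P(H₂) / [H⁺]^2, solving for [H⁺] gives log[H⁺] = -6.126, so pH = 6.13.

pH = 6.13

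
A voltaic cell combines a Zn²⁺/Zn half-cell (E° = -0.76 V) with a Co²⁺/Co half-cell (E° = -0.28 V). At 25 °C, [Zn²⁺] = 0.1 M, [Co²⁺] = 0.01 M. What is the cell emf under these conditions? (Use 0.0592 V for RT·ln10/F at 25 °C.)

0.450 V

The Co²⁺/Co couple has the higher reduction potential and acts as the cathode, so E°_cell = -0.28 − (-0.76) = 0.48 V.
Balancing electrons gives n = 2; the reaction quotient is Q = [Zn²⁺]/[Co²⁺] = 10.0.
At 25 °C, E = E° − (0.0592/n) log Q = 0.48 − (0.0592/2)(1.000) = 0.480 − 0.030 = 0.450 V.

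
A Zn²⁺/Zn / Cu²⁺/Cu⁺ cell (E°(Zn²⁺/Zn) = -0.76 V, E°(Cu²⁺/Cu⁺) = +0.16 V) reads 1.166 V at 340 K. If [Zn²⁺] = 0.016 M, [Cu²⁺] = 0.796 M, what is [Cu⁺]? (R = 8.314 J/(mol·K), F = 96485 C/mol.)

From the Nernst equation, ln Q = nF(E° − E)/RT = 2×96485×(0.92 − 1.166)/(8.314×340) = -16.793, so Q = 5.09 × 10^-8.
With Q = [Zn²⁺]·[Cu⁺]^2/[Cu²⁺]^2 and the known concentrations, [Cu⁺]^2 in the numerator gives [Cu⁺] = 0.0014 M.

0.0014 M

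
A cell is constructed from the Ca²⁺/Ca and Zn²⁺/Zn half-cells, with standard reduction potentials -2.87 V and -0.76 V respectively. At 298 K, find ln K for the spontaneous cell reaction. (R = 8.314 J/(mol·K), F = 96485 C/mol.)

ln K = 164.3

E°_cell = -0.76 − (-2.87) = 2.11 V, with n = 2 electrons transferred.
At equilibrium E = 0, so the Nernst equation gives ln K = nFE°/RT = (2)(96485)(2.11)/((8.314)(298)) = 164.34.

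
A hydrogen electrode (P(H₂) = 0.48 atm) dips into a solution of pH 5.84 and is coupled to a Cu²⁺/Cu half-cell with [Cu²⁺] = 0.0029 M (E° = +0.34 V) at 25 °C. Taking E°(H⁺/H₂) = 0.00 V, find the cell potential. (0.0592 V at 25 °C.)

0.60 V

The Cu²⁺/Cu couple is the cathode, so E°_cell = 0.34 V; n = 2.
[H⁺] = 10^(−5.84) = 1.4 × 10^-6 M, and Q = [H⁺]^2 / ([Cu²⁺]·P(H₂)) = 1.5 × 10^-9.
E = E° − (0.0592/2) log Q = 0.34 − (0.0592/2)(-8.824) = 0.601 V.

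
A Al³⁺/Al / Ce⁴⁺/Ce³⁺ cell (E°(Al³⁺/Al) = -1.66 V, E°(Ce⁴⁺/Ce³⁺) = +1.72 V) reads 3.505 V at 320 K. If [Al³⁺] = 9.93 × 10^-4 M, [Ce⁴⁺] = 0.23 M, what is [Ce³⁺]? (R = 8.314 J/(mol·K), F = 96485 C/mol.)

From the Nernst equation, ln Q = nF(E° − E)/RT = 3×96485×(3.38 − 3.505)/(8.314×320) = -13.600, so Q = 1.24 × 10^-6.
With Q = [Al³⁺]·[Ce³⁺]^3/[Ce⁴⁺]^3 and the known concentrations, [Ce³⁺]^3 in the numerator gives [Ce³⁺] = 0.025 M.

0.025 M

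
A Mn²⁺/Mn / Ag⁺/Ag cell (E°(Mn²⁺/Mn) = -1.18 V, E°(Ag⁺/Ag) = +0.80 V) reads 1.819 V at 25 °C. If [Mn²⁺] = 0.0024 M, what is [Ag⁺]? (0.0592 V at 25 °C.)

From the Nernst equation, log Q = n(E° − E)/0.0592 = 2(1.98 − 1.819)/0.0592 = 5.439, so Q = 2.75 × 10^5.
With Q = [Mn²⁺]/[Ag⁺]^2 and the known concentrations, [Ag⁺]^2 in the denominator gives [Ag⁺] = 9.3 × 10^-5 M.

9.3 × 10^-5 M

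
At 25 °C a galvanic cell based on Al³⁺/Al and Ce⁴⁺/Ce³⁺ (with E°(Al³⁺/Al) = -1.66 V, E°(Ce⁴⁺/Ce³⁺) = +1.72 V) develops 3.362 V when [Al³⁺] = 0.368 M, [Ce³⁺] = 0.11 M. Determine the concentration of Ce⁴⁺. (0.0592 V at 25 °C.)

From the Nernst equation, log Q = n(E° − E)/0.0592 = 3(3.38 − 3.362)/0.0592 = 0.912, so Q = 8.17.
With Q = [Al³⁺]·[Ce³⁺]^3/[Ce⁴⁺]^3 and the known concentrations, [Ce⁴⁺]^3 in the denominator gives [Ce⁴⁺] = 0.039 M.

0.039 M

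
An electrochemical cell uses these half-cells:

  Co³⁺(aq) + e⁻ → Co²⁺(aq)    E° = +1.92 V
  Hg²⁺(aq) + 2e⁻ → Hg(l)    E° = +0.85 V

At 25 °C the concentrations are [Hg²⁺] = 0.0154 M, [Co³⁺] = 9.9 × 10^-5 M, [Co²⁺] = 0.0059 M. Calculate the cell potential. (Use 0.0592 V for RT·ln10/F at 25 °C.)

1.02 V

The Co³⁺/Co²⁺ couple has the higher reduction potential and acts as the cathode, so E°_cell = +1.92 − (+0.85) = 1.07 V.
Balancing electrons gives n = 2; the reaction quotient is Q = [Hg²⁺]·[Co²⁺]^2/[Co³⁺]^2 = 54.7.
At 25 °C, E = E° − (0.0592/n) log Q = 1.07 − (0.0592/2)(1.738) = 1.070 − 0.051 = 1.019 V.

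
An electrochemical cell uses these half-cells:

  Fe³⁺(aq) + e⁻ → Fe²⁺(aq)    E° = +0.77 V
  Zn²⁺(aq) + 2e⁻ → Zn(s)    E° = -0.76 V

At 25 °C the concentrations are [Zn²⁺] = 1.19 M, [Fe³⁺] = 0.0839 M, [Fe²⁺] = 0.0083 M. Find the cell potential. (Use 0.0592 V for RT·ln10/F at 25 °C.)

The Fe³⁺/Fe²⁺ couple has the higher reduction potential and acts as the cathode, so E°_cell = +0.77 − (-0.76) = 1.53 V.
Balancing electrons gives n = 2; the reaction quotient is Q = [Zn²⁺]·[Fe²⁺]^2/[Fe³⁺]^2 = 0.0116.
At 25 °C, E = E° − (0.0592/n) log Q = 1.53 − (0.0592/2)(-1.934) = 1.530 + 0.057 = 1.587 V.

1.59 V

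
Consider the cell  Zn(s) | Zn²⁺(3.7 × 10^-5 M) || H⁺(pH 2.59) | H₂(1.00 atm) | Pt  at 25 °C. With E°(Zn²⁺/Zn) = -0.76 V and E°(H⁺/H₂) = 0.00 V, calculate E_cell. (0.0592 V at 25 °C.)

The hydrogen couple is the cathode, so E°_cell = 0.76 V; n = 2.
[H⁺] = 10^(−2.59) = 0.0026 M, and Q = [Zn²⁺]·P(H₂) / [H⁺]^2 = 5.60.
E = E° − (0.0592/2) log Q = 0.76 − (0.0592/2)(0.748) = 0.738 V.

0.74 V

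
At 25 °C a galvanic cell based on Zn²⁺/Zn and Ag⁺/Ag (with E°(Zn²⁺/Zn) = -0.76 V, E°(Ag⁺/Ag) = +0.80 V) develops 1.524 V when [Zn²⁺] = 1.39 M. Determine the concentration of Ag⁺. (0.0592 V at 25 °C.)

From the Nernst equation, log Q = n(E° − E)/0.0592 = 2(1.56 − 1.524)/0.0592 = 1.216, so Q = 16.5.
With Q = [Zn²⁺]/[Ag⁺]^2 and the known concentrations, [Ag⁺]^2 in the denominator gives [Ag⁺] = 0.29 M.

0.29 M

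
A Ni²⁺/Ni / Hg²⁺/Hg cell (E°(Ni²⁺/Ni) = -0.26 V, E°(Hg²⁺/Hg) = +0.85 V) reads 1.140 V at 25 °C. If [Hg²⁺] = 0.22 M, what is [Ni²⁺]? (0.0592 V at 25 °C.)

0.021 M

From the Nernst equation, log Q = n(E° − E)/0.0592 = 2(1.11 − 1.140)/0.0592 = -1.014, so Q = 0.0969.
With Q = [Ni²⁺]/[Hg²⁺] and the known concentrations, [Ni²⁺] in the numerator gives [Ni²⁺] = 0.021 M.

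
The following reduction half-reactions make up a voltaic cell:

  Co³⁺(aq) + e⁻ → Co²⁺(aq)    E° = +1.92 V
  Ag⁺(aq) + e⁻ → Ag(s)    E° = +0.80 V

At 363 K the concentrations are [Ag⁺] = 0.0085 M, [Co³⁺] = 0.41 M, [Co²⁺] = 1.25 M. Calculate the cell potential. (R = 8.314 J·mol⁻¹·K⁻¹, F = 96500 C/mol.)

The Co³⁺/Co²⁺ couple has the higher reduction potential and acts as the cathode, so E°_cell = +1.92 − (+0.80) = 1.12 V.
Balancing electrons gives n = 1; the reaction quotient is Q = [Ag⁺]·[Co²⁺]/[Co³⁺] = 0.0259.
E = E° − (RT/nF) ln Q = 1.12 − (8.314×363)/(1×96500) × (-3.653) = 1.120 + 0.114 = 1.234 V.

1.23 V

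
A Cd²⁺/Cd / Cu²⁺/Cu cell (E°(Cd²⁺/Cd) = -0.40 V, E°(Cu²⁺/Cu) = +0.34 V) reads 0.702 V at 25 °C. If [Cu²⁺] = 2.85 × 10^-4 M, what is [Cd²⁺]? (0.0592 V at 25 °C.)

From the Nernst equation, log Q = n(E° − E)/0.0592 = 2(0.74 − 0.702)/0.0592 = 1.284, so Q = 19.2.
With Q = [Cd²⁺]/[Cu²⁺] and the known concentrations, [Cd²⁺] in the numerator gives [Cd²⁺] = 0.0055 M.

0.0055 M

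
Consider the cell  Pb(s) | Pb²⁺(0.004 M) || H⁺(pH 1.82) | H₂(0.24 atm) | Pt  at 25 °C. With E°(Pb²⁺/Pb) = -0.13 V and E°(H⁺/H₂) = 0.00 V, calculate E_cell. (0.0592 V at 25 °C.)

0.11 V

The hydrogen couple is the cathode, so E°_cell = 0.13 V; n = 2.
[H⁺] = 10^(−1.82) = 0.015 M, and Q = [Pb²⁺]·P(H₂) / [H⁺]^2 = 4.19.
E = E° − (0.0592/2) log Q = 0.13 − (0.0592/2)(0.622) = 0.112 V.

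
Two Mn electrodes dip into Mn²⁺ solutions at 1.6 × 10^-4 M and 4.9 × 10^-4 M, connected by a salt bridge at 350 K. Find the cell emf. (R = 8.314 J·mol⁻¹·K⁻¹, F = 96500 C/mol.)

0.017 V

Both half-cells are Mn²⁺/Mn, so E°_cell = 0. The concentrated side is the cathode; the cell reaction moves Mn²⁺ from high to low concentration with n = 2.
Q = [Mn²⁺]_dilute/[Mn²⁺]_conc = 1.6 × 10^-4/4.9 × 10^-4 = 0.327.
E = 0 − (RT/nF) ln Q = −((8.314×350)/(2×96500))(-1.119) = 0.0169 V.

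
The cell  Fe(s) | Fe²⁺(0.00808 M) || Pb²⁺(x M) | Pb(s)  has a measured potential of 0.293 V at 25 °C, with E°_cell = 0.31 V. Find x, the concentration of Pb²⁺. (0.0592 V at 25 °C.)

0.0022 M

From the Nernst equation, log Q = n(E° − E)/0.0592 = 2(0.31 − 0.293)/0.0592 = 0.574, so Q = 3.75.
With Q = [Fe²⁺]/[Pb²⁺] and the known concentrations, [Pb²⁺] in the denominator gives [Pb²⁺] = 0.0022 M.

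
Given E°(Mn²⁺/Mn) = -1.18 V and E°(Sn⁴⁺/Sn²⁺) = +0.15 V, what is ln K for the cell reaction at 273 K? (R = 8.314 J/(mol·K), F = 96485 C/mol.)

ln K = 113.1

E°_cell = +0.15 − (-1.18) = 1.33 V, with n = 2 electrons transferred.
At equilibrium E = 0, so the Nernst equation gives ln K = nFE°/RT = (2)(96485)(1.33)/((8.314)(273)) = 113.08.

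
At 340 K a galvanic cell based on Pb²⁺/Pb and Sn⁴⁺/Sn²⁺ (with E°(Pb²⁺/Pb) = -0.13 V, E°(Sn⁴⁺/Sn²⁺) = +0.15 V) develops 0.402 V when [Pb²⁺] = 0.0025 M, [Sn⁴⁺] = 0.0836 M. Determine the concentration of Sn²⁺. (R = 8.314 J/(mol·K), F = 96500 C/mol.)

0.0081 M

From the Nernst equation, ln Q = nF(E° − E)/RT = 2×96500×(0.28 − 0.402)/(8.314×340) = -8.330, so Q = 2.41 × 10^-4.
With Q = [Pb²⁺]·[Sn²⁺]/[Sn⁴⁺] and the known concentrations, [Sn²⁺] in the numerator gives [Sn²⁺] = 0.0081 M.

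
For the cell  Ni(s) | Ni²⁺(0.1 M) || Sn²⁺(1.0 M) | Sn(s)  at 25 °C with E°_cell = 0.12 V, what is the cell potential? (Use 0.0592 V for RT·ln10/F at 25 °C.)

0.150 V

Balancing electrons gives n = 2; the reaction quotient is Q = [Ni²⁺]/[Sn²⁺] = 0.100.
At 25 °C, E = E° − (0.0592/n) log Q = 0.12 − (0.0592/2)(-1.000) = 0.120 + 0.030 = 0.150 V.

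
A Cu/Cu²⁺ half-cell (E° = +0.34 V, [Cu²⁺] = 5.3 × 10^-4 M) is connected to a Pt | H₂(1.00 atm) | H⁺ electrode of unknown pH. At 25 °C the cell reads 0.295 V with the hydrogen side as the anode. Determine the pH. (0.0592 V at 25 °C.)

E°_cell = 0.34 V and n = 2.
log Q = n(E° − E)/0.0592 = 2×(0.34 − 0.295)/0.0592 = 1.520.
With Q = [H⁺]^2 / ([Cu²⁺]·P(H₂)), solving for [H⁺] gives log[H⁺] = -0.878, so pH = 0.88.

pH = 0.88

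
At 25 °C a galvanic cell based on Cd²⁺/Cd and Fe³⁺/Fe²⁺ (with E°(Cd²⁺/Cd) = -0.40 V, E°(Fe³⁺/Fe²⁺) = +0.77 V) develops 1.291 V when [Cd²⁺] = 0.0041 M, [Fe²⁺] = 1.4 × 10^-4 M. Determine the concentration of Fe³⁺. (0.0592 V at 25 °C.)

9.9 × 10^-4 M

From the Nernst equation, log Q = n(E° − E)/0.0592 = 2(1.17 − 1.291)/0.0592 = -4.088, so Q = 8.17 × 10^-5.
With Q = [Cd²⁺]·[Fe²⁺]^2/[Fe³⁺]^2 and the known concentrations, [Fe³⁺]^2 in the denominator gives [Fe³⁺] = 9.9 × 10^-4 M.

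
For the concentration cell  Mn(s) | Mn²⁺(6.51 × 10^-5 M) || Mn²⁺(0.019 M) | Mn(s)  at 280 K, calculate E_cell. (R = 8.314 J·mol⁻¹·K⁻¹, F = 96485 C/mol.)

Both half-cells are Mn²⁺/Mn, so E°_cell = 0. The concentrated side is the cathode; the cell reaction moves Mn²⁺ from high to low concentration with n = 2.
Q = [Mn²⁺]_dilute/[Mn²⁺]_conc = 6.51 × 10^-5/0.019 = 0.00343.
E = 0 − (RT/nF) ln Q = −((8.314×280)/(2×96485))(-5.676) = 0.0685 V.

0.068 V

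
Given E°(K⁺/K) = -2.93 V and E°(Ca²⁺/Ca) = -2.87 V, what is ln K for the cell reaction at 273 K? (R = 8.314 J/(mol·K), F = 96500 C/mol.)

E°_cell = -2.87 − (-2.93) = 0.06 V, with n = 2 electrons transferred.
At equilibrium E = 0, so the Nernst equation gives ln K = nFE°/RT = (2)(96500)(0.06)/((8.314)(273)) = 5.10.

ln K = 5.1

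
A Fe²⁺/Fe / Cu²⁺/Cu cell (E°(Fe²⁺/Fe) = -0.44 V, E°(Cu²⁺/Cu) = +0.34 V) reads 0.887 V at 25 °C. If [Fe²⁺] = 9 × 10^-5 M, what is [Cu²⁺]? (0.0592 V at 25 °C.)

From the Nernst equation, log Q = n(E° − E)/0.0592 = 2(0.78 − 0.887)/0.0592 = -3.615, so Q = 2.43 × 10^-4.
With Q = [Fe²⁺]/[Cu²⁺] and the known concentrations, [Cu²⁺] in the denominator gives [Cu²⁺] = 0.37 M.

0.37 M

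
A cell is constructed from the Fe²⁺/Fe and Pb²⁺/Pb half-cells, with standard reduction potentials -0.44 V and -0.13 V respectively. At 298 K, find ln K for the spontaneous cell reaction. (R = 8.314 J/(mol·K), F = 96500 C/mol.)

E°_cell = -0.13 − (-0.44) = 0.31 V, with n = 2 electrons transferred.
At equilibrium E = 0, so the Nernst equation gives ln K = nFE°/RT = (2)(96500)(0.31)/((8.314)(298)) = 24.15.

ln K = 24.1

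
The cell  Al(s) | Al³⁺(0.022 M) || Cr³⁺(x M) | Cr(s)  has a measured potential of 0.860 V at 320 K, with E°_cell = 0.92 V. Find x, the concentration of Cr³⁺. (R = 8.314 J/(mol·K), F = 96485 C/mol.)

From the Nernst equation, ln Q = nF(E° − E)/RT = 3×96485×(0.92 − 0.860)/(8.314×320) = 6.528, so Q = 684.
With Q = [Al³⁺]/[Cr³⁺] and the known concentrations, [Cr³⁺] in the denominator gives [Cr³⁺] = 3.2 × 10^-5 M.

3.2 × 10^-5 M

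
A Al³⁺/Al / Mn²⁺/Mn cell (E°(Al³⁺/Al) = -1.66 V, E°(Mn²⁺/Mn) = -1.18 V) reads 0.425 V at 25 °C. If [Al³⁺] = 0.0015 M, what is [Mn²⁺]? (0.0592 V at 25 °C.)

From the Nernst equation, log Q = n(E° − E)/0.0592 = 6(0.48 − 0.425)/0.0592 = 5.574, so Q = 3.75 × 10^5.
With Q = [Al³⁺]^2/[Mn²⁺]^3 and the known concentrations, [Mn²⁺]^3 in the denominator gives [Mn²⁺] = 1.8 × 10^-4 M.

1.8 × 10^-4 M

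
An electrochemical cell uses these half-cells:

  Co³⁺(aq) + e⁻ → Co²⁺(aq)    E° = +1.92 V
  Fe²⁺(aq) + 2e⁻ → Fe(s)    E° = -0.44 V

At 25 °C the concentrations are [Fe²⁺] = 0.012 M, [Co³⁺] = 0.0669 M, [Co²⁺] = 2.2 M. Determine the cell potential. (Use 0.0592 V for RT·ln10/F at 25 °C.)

2.33 V

The Co³⁺/Co²⁺ couple has the higher reduction potential and acts as the cathode, so E°_cell = +1.92 − (-0.44) = 2.36 V.
Balancing electrons gives n = 2; the reaction quotient is Q = [Fe²⁺]·[Co²⁺]^2/[Co³⁺]^2 = 13.0.
At 25 °C, E = E° − (0.0592/n) log Q = 2.36 − (0.0592/2)(1.113) = 2.360 − 0.033 = 2.327 V.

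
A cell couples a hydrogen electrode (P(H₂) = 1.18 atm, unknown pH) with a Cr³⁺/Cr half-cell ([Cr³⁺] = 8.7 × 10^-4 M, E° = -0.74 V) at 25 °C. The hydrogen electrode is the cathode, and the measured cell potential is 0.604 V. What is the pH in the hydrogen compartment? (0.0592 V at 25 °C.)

pH = 3.28

E°_cell = 0.74 V and n = 6.
log Q = n(E° − E)/0.0592 = 6×(0.74 − 0.604)/0.0592 = 13.784.
With Q = [Cr³⁺]^2·P(H₂)^3 / [H⁺]^6, solving for [H⁺] gives log[H⁺] = -3.282, so pH = 3.28.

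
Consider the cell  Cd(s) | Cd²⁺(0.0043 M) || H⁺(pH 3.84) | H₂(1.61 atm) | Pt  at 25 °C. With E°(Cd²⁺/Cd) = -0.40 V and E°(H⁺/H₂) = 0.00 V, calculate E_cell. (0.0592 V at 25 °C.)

0.24 V

The hydrogen couple is the cathode, so E°_cell = 0.40 V; n = 2.
[H⁺] = 10^(−3.84) = 1.4 × 10^-4 M, and Q = [Cd²⁺]·P(H₂) / [H⁺]^2 = 3.31 × 10^5.
E = E° − (0.0592/2) log Q = 0.40 − (0.0592/2)(5.520) = 0.237 V.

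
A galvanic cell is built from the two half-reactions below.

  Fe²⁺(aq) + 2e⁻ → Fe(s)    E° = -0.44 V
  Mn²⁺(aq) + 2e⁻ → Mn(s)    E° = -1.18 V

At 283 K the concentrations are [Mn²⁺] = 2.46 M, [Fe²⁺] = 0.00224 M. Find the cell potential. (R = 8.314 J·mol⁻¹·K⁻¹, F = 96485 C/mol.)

0.655 V

The Fe²⁺/Fe couple has the higher reduction potential and acts as the cathode, so E°_cell = -0.44 − (-1.18) = 0.74 V.
Balancing electrons gives n = 2; the reaction quotient is Q = [Mn²⁺]/[Fe²⁺] = 1100.
E = E° − (RT/nF) ln Q = 0.74 − (8.314×283)/(2×96485) × (7.001) = 0.740 − 0.085 = 0.655 V.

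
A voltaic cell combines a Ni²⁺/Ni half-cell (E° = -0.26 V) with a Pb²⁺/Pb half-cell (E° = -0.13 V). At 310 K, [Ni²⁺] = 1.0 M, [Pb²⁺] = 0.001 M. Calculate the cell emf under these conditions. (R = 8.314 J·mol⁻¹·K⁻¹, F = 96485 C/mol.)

0.038 V

The Pb²⁺/Pb couple has the higher reduction potential and acts as the cathode, so E°_cell = -0.13 − (-0.26) = 0.13 V.
Balancing electrons gives n = 2; the reaction quotient is Q = [Ni²⁺]/[Pb²⁺] = 1000.
E = E° − (RT/nF) ln Q = 0.13 − (8.314×310)/(2×96485) × (6.908) = 0.130 − 0.092 = 0.038 V.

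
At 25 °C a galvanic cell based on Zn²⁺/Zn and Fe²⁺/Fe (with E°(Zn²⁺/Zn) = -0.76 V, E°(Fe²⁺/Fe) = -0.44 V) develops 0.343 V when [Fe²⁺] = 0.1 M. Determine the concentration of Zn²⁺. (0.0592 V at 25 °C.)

From the Nernst equation, log Q = n(E° − E)/0.0592 = 2(0.32 − 0.343)/0.0592 = -0.777, so Q = 0.167.
With Q = [Zn²⁺]/[Fe²⁺] and the known concentrations, [Zn²⁺] in the numerator gives [Zn²⁺] = 0.017 M.

0.017 M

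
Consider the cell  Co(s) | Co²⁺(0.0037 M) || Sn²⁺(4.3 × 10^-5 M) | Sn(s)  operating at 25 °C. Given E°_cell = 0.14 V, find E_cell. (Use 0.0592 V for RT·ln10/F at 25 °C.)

0.083 V

Balancing electrons gives n = 2; the reaction quotient is Q = [Co²⁺]/[Sn²⁺] = 86.0.
At 25 °C, E = E° − (0.0592/n) log Q = 0.14 − (0.0592/2)(1.935) = 0.140 − 0.057 = 0.083 V.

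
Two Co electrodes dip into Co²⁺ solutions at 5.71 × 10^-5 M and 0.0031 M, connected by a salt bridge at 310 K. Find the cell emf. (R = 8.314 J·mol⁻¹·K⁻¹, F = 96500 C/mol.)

0.053 V

Both half-cells are Co²⁺/Co, so E°_cell = 0. The concentrated side is the cathode; the cell reaction moves Co²⁺ from high to low concentration with n = 2.
Q = [Co²⁺]_dilute/[Co²⁺]_conc = 5.71 × 10^-5/0.0031 = 0.0184.
E = 0 − (RT/nF) ln Q = −((8.314×310)/(2×96500))(-3.994) = 0.0533 V.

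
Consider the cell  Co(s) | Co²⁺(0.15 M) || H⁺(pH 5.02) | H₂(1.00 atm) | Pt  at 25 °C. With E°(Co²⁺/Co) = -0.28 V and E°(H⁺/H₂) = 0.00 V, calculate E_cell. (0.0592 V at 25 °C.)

0.007 V

The hydrogen couple is the cathode, so E°_cell = 0.28 V; n = 2.
[H⁺] = 10^(−5.02) = 9.5 × 10^-6 M, and Q = [Co²⁺]·P(H₂) / [H⁺]^2 = 1.64 × 10^9.
E = E° − (0.0592/2) log Q = 0.28 − (0.0592/2)(9.216) = 0.007 V.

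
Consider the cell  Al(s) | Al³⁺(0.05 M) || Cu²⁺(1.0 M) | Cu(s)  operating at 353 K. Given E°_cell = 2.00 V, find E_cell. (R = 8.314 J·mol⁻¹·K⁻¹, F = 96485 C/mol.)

2.03 V

Balancing electrons gives n = 6; the reaction quotient is Q = [Al³⁺]^2/[Cu²⁺]^3 = 0.00250.
E = E° − (RT/nF) ln Q = 2.00 − (8.314×353)/(6×96485) × (-5.991) = 2.000 + 0.030 = 2.030 V.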